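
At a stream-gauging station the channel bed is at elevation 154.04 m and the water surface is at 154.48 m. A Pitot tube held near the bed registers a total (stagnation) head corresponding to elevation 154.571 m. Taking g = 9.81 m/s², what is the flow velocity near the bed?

v ≈ 1.34 m/s

Near the bed, under hydrostatic conditions, the piezometric head (z + ψ) equals the free-surface elevation, 154.48 m.
Velocity head = total − piezometric = 154.571 − 154.48 = 0.091 m.
v = √(2g·h_v) = √(2 × 9.81 × 0.091) = 1.34 m/s.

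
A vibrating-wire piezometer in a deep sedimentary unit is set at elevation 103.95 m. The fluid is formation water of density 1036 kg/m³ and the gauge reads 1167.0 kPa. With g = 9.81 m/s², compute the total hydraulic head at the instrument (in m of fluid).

h ≈ 218.78 m

ψ = P/(ρg) = 1167.0×1000 / (1036 × 9.81) = 114.83 m.
h = z + ψ = 103.95 + 114.83 = 218.78 m.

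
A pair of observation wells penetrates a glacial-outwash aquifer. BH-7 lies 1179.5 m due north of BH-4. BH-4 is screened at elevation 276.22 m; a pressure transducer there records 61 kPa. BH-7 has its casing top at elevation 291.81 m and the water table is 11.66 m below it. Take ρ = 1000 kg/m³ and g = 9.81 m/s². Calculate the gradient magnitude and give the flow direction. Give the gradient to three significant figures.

i ≈ 0.00194; groundwater flows toward the north

Pressure head at BH-4: ψ = P/(ρg) = 61×1000 / (1000 × 9.81) = 6.22 m.
Total head at BH-4: h = z + ψ = 276.22 + 6.22 = 282.44 m.
Total head at BH-7: h = 291.81 − 11.66 = 280.15 m.
Head difference: h(BH-4) − h(BH-7) = 282.44 − 280.15 = 2.29 m.
Hydraulic gradient: i = |Δh| / L = 2.29 / 1179.5 = 0.00194.
Flow is from higher to lower head: from BH-4 toward BH-7, i.e. toward the north.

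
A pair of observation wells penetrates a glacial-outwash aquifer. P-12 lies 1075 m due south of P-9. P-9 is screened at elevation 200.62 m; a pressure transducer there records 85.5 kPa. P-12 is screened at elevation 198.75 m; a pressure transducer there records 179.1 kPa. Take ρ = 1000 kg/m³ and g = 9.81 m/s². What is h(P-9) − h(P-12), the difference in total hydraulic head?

Δh ≈ -7.67 m

Pressure head at P-9: ψ = P/(ρg) = 85.5×1000 / (1000 × 9.81) = 8.72 m.
Total head at P-9: h = z + ψ = 200.62 + 8.72 = 209.34 m.
Pressure head at P-12: ψ = P/(ρg) = 179.1×1000 / (1000 × 9.81) = 18.26 m.
Total head at P-12: h = z + ψ = 198.75 + 18.26 = 217.01 m.
Head difference: h(P-9) − h(P-12) = 209.34 − 217.01 = -7.67 m.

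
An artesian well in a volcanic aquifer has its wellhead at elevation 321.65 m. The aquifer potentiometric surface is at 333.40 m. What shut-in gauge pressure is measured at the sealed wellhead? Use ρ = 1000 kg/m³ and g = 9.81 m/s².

P ≈ 115 kPa

Head above the cap: Δh = 333.40 − 321.65 = 11.75 m.
P = ρgΔh = 1000 × 9.81 × 11.75 = 115268 Pa ≈ 115 kPa.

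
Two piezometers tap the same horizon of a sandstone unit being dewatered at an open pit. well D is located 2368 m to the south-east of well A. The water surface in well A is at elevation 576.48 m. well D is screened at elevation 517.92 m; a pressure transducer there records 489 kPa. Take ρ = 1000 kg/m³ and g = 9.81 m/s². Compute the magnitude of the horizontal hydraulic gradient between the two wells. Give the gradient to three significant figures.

Total head at well A: h = 576.48 m (water level in the piezometer is the total head).
Pressure head at well D: ψ = P/(ρg) = 489×1000 / (1000 × 9.81) = 49.85 m.
Total head at well D: h = z + ψ = 517.92 + 49.85 = 567.77 m.
Head difference: h(well A) − h(well D) = 576.48 − 567.77 = 8.71 m.
Hydraulic gradient: i = |Δh| / L = 8.71 / 2368 = 0.00368.

i ≈ 0.00368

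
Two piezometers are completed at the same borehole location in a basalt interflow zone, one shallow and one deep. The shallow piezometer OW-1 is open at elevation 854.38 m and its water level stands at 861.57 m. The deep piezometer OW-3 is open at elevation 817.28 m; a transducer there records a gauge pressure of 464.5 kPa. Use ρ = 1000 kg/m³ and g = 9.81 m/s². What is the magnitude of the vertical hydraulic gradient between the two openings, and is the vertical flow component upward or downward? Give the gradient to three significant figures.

Total head at OW-1: h = 861.57 m (water level in the standpipe).
Pressure head at OW-3: ψ = P/(ρg) = 464.5×1000 / (1000 × 9.81) = 47.35 m.
Total head at OW-3: h = z + ψ = 817.28 + 47.35 = 864.63 m.
Δh = h(OW-1) − h(OW-3) = 861.57 − 864.63 = -3.06 m.
Vertical separation Δz = 854.38 − 817.28 = 37.10 m.
|i_v| = |Δh| / Δz = 3.06 / 37.10 = 0.0825.
Head is higher in the deep piezometer, so vertical flow is upward (discharge condition).

|i_v| ≈ 0.0825; vertical flow is upward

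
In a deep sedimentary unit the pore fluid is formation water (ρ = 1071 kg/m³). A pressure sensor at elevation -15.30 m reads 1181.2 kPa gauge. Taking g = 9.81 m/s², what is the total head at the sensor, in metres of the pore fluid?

h ≈ 97.13 m

ψ = P/(ρg) = 1181.2×1000 / (1071 × 9.81) = 112.43 m.
h = z + ψ = -15.30 + 112.43 = 97.13 m.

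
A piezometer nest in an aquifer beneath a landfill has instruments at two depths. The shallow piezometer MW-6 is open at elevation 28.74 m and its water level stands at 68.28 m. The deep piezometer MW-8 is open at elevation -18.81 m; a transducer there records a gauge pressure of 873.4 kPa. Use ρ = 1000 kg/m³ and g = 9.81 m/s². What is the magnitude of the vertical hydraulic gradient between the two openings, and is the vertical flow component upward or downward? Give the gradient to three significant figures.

|i_v| ≈ 0.0408; vertical flow is upward

Total head at MW-6: h = 68.28 m (water level in the standpipe).
Pressure head at MW-8: ψ = P/(ρg) = 873.4×1000 / (1000 × 9.81) = 89.03 m.
Total head at MW-8: h = z + ψ = -18.81 + 89.03 = 70.22 m.
Δh = h(MW-6) − h(MW-8) = 68.28 − 70.22 = -1.94 m.
Vertical separation Δz = 28.74 − (-18.81) = 47.55 m.
|i_v| = |Δh| / Δz = 1.94 / 47.55 = 0.0408.
Head is higher in the deep piezometer, so vertical flow is upward (discharge condition).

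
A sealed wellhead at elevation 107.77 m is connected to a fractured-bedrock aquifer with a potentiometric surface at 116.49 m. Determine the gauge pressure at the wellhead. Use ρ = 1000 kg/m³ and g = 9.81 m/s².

Head above the cap: Δh = 116.49 − 107.77 = 8.72 m.
P = ρgΔh = 1000 × 9.81 × 8.72 = 85543 Pa ≈ 85.5 kPa.

P ≈ 85.5 kPa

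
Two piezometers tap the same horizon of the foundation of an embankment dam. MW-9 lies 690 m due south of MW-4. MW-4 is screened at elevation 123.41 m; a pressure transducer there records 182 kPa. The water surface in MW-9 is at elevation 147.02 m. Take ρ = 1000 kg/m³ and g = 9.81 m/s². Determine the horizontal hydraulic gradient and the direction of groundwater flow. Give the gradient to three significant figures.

Pressure head at MW-4: ψ = P/(ρg) = 182×1000 / (1000 × 9.81) = 18.55 m.
Total head at MW-4: h = z + ψ = 123.41 + 18.55 = 141.96 m.
Total head at MW-9: h = 147.02 m (water level in the piezometer is the total head).
Head difference: h(MW-4) − h(MW-9) = 141.96 − 147.02 = -5.06 m.
Hydraulic gradient: i = |Δh| / L = 5.06 / 690 = 0.00733.
Flow is from higher to lower head: from MW-9 toward MW-4, i.e. toward the north.

i ≈ 0.00733; groundwater flows toward the north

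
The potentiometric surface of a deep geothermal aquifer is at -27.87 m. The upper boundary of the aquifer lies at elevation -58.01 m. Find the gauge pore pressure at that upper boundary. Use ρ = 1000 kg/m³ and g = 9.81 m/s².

Pressure head at the aquifer top: ψ = h − z = -27.87 − (-58.01) = 30.14 m.
P = ρgψ = 1000 × 9.81 × 30.14 = 295673 Pa ≈ 296 kPa.

P ≈ 296 kPa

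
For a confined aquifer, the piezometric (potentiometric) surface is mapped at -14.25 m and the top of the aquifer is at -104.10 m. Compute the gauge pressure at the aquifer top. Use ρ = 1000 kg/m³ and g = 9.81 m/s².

P ≈ 881 kPa

Pressure head at the aquifer top: ψ = h − z = -14.25 − (-104.10) = 89.85 m.
P = ρgψ = 1000 × 9.81 × 89.85 = 881428 Pa ≈ 881 kPa.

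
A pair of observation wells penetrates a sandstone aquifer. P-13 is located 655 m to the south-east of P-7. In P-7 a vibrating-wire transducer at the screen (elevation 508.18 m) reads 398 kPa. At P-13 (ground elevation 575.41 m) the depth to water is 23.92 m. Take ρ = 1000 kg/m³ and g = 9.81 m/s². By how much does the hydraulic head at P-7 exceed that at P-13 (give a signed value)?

Pressure head at P-7: ψ = P/(ρg) = 398×1000 / (1000 × 9.81) = 40.57 m.
Total head at P-7: h = z + ψ = 508.18 + 40.57 = 548.75 m.
Total head at P-13: h = 575.41 − 23.92 = 551.49 m.
Head difference: h(P-7) − h(P-13) = 548.75 − 551.49 = -2.74 m.

Δh ≈ -2.74 m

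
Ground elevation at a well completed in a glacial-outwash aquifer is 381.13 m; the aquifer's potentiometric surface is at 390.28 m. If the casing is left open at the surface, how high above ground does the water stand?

≈ 9.15 m above ground

Water rises to the potentiometric surface, so the rise above ground = 390.28 − 381.13 = 9.15 m.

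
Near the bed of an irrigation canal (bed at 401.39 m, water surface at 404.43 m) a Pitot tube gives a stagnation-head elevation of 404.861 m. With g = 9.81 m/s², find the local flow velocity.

Near the bed, under hydrostatic conditions, the piezometric head (z + ψ) equals the free-surface elevation, 404.43 m.
Velocity head = total − piezometric = 404.861 − 404.43 = 0.431 m.
v = √(2g·h_v) = √(2 × 9.81 × 0.431) = 2.91 m/s.

v ≈ 2.91 m/s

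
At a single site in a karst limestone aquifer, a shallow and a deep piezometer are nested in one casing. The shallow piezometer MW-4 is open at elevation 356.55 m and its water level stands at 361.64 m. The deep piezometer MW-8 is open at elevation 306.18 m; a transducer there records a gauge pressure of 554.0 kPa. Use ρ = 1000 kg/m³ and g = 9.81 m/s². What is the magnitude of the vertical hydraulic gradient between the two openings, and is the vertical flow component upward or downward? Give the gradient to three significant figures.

Total head at MW-4: h = 361.64 m (water level in the standpipe).
Pressure head at MW-8: ψ = P/(ρg) = 554.0×1000 / (1000 × 9.81) = 56.47 m.
Total head at MW-8: h = z + ψ = 306.18 + 56.47 = 362.65 m.
Δh = h(MW-4) − h(MW-8) = 361.64 − 362.65 = -1.01 m.
Vertical separation Δz = 356.55 − 306.18 = 50.37 m.
|i_v| = |Δh| / Δz = 1.01 / 50.37 = 0.0201.
Head is higher in the deep piezometer, so vertical flow is upward (discharge condition).

|i_v| ≈ 0.0201; vertical flow is upward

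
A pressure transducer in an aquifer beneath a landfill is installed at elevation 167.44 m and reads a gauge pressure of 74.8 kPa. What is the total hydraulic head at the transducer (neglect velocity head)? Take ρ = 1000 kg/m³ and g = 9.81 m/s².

h ≈ 175.06 m

ψ = P/(ρg) = 74.8×1000 / (1000 × 9.81) = 7.62 m.
h = z + ψ = 167.44 + 7.62 = 175.06 m.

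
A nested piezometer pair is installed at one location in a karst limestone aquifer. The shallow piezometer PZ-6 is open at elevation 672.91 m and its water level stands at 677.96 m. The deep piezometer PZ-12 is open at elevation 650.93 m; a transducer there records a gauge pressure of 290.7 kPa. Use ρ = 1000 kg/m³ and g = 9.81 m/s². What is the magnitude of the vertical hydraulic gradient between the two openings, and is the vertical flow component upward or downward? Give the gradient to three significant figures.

|i_v| ≈ 0.118; vertical flow is upward

Total head at PZ-6: h = 677.96 m (water level in the standpipe).
Pressure head at PZ-12: ψ = P/(ρg) = 290.7×1000 / (1000 × 9.81) = 29.63 m.
Total head at PZ-12: h = z + ψ = 650.93 + 29.63 = 680.56 m.
Δh = h(PZ-6) − h(PZ-12) = 677.96 − 680.56 = -2.60 m.
Vertical separation Δz = 672.91 − 650.93 = 21.98 m.
|i_v| = |Δh| / Δz = 2.60 / 21.98 = 0.118.
Head is higher in the deep piezometer, so vertical flow is upward (discharge condition).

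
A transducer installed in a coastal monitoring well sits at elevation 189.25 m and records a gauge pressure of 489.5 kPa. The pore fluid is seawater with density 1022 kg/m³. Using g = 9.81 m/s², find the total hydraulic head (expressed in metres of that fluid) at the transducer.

ψ = P/(ρg) = 489.5×1000 / (1022 × 9.81) = 48.82 m.
h = z + ψ = 189.25 + 48.82 = 238.07 m.

h ≈ 238.07 m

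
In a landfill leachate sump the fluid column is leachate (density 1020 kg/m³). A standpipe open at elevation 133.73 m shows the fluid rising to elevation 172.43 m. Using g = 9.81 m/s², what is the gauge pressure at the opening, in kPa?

P ≈ 387 kPa

Pressure head ψ = h − z = 172.43 − 133.73 = 38.70 m.
P = ρgψ = 1020 × 9.81 × 38.70 = 387240 Pa ≈ 387 kPa.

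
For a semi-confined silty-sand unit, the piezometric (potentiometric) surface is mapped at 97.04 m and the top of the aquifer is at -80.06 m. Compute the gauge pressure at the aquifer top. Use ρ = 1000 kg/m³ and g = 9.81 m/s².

Pressure head at the aquifer top: ψ = h − z = 97.04 − (-80.06) = 177.10 m.
P = ρgψ = 1000 × 9.81 × 177.10 = 1737351 Pa ≈ 1740 kPa.

P ≈ 1740 kPa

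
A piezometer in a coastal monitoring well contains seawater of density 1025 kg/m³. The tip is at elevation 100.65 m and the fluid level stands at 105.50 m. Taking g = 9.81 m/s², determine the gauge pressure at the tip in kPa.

P ≈ 48.8 kPa

Pressure head ψ = h − z = 105.50 − 100.65 = 4.85 m.
P = ρgψ = 1025 × 9.81 × 4.85 = 48768 Pa ≈ 48.8 kPa.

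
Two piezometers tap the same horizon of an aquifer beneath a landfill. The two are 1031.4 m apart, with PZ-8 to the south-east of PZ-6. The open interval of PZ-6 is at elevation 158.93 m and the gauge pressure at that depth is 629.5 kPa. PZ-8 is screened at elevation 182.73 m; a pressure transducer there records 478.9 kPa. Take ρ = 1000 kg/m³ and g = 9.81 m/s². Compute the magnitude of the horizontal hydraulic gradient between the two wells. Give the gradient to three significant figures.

i ≈ 0.00819

Pressure head at PZ-6: ψ = P/(ρg) = 629.5×1000 / (1000 × 9.81) = 64.17 m.
Total head at PZ-6: h = z + ψ = 158.93 + 64.17 = 223.10 m.
Pressure head at PZ-8: ψ = P/(ρg) = 478.9×1000 / (1000 × 9.81) = 48.82 m.
Total head at PZ-8: h = z + ψ = 182.73 + 48.82 = 231.55 m.
Head difference: h(PZ-6) − h(PZ-8) = 223.10 − 231.55 = -8.45 m.
Hydraulic gradient: i = |Δh| / L = 8.45 / 1031.4 = 0.00819.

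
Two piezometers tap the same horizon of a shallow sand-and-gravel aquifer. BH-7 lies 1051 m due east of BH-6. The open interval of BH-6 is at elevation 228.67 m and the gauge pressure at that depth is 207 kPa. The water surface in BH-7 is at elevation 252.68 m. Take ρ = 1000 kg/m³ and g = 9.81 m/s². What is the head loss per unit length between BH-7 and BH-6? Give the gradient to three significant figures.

i ≈ 0.00277 m/m

Pressure head at BH-6: ψ = P/(ρg) = 207×1000 / (1000 × 9.81) = 21.10 m.
Total head at BH-6: h = z + ψ = 228.67 + 21.10 = 249.77 m.
Total head at BH-7: h = 252.68 m (water level in the piezometer is the total head).
Head difference: h(BH-6) − h(BH-7) = 249.77 − 252.68 = -2.91 m.
Hydraulic gradient: i = |Δh| / L = 2.91 / 1051 = 0.00277.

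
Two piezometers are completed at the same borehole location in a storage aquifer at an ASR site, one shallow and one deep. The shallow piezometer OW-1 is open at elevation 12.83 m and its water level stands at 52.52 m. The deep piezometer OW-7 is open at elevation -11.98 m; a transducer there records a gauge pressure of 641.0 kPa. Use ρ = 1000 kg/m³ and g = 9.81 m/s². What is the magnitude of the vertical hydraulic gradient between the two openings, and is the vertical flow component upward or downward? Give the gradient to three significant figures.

Total head at OW-1: h = 52.52 m (water level in the standpipe).
Pressure head at OW-7: ψ = P/(ρg) = 641.0×1000 / (1000 × 9.81) = 65.34 m.
Total head at OW-7: h = z + ψ = -11.98 + 65.34 = 53.36 m.
Δh = h(OW-1) − h(OW-7) = 52.52 − 53.36 = -0.84 m.
Vertical separation Δz = 12.83 − (-11.98) = 24.81 m.
|i_v| = |Δh| / Δz = 0.84 / 24.81 = 0.0339.
Head is higher in the deep piezometer, so vertical flow is upward (discharge condition).

|i_v| ≈ 0.0339; vertical flow is upward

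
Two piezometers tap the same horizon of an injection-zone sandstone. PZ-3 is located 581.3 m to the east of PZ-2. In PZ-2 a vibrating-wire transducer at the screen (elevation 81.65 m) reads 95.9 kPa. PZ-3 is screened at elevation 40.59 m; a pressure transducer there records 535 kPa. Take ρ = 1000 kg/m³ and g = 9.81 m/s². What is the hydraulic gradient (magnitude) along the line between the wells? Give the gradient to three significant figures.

Pressure head at PZ-2: ψ = P/(ρg) = 95.9×1000 / (1000 × 9.81) = 9.78 m.
Total head at PZ-2: h = z + ψ = 81.65 + 9.78 = 91.43 m.
Pressure head at PZ-3: ψ = P/(ρg) = 535×1000 / (1000 × 9.81) = 54.54 m.
Total head at PZ-3: h = z + ψ = 40.59 + 54.54 = 95.13 m.
Head difference: h(PZ-2) − h(PZ-3) = 91.43 − 95.13 = -3.70 m.
Hydraulic gradient: i = |Δh| / L = 3.70 / 581.3 = 0.00637.

i ≈ 0.00637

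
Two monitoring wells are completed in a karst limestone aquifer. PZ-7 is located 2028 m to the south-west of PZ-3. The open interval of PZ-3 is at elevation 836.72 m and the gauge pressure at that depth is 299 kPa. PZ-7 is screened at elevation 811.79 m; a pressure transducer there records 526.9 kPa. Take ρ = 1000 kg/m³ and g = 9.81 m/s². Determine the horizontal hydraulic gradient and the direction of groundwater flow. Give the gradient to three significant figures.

Pressure head at PZ-3: ψ = P/(ρg) = 299×1000 / (1000 × 9.81) = 30.48 m.
Total head at PZ-3: h = z + ψ = 836.72 + 30.48 = 867.20 m.
Pressure head at PZ-7: ψ = P/(ρg) = 526.9×1000 / (1000 × 9.81) = 53.71 m.
Total head at PZ-7: h = z + ψ = 811.79 + 53.71 = 865.50 m.
Head difference: h(PZ-3) − h(PZ-7) = 867.20 − 865.50 = 1.70 m.
Hydraulic gradient: i = |Δh| / L = 1.70 / 2028 = 0.000838.
Flow is from higher to lower head: from PZ-3 toward PZ-7, i.e. toward the south-west.

i ≈ 0.000838; groundwater flows toward the south-west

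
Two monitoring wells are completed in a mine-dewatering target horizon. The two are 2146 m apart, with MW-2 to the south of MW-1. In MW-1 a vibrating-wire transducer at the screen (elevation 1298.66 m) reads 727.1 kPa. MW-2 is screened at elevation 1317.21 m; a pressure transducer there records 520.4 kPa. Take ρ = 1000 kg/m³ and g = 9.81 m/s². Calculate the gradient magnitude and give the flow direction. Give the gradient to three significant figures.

Pressure head at MW-1: ψ = P/(ρg) = 727.1×1000 / (1000 × 9.81) = 74.12 m.
Total head at MW-1: h = z + ψ = 1298.66 + 74.12 = 1372.78 m.
Pressure head at MW-2: ψ = P/(ρg) = 520.4×1000 / (1000 × 9.81) = 53.05 m.
Total head at MW-2: h = z + ψ = 1317.21 + 53.05 = 1370.26 m.
Head difference: h(MW-1) − h(MW-2) = 1372.78 − 1370.26 = 2.52 m.
Hydraulic gradient: i = |Δh| / L = 2.52 / 2146 = 0.00117.
Flow is from higher to lower head: from MW-1 toward MW-2, i.e. toward the south.

i ≈ 0.00117; groundwater flows toward the south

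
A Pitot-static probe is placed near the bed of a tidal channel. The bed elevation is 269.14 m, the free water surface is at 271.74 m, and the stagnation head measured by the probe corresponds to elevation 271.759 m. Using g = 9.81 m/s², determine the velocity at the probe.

v ≈ 0.611 m/s

Near the bed, under hydrostatic conditions, the piezometric head (z + ψ) equals the free-surface elevation, 271.74 m.
Velocity head = total − piezometric = 271.759 − 271.74 = 0.019 m.
v = √(2g·h_v) = √(2 × 9.81 × 0.019) = 0.611 m/s.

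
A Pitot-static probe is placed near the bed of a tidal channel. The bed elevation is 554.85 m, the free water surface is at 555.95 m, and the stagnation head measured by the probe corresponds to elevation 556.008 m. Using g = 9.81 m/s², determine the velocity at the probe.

Near the bed, under hydrostatic conditions, the piezometric head (z + ψ) equals the free-surface elevation, 555.95 m.
Velocity head = total − piezometric = 556.008 − 555.95 = 0.058 m.
v = √(2g·h_v) = √(2 × 9.81 × 0.058) = 1.07 m/s.

v ≈ 1.07 m/s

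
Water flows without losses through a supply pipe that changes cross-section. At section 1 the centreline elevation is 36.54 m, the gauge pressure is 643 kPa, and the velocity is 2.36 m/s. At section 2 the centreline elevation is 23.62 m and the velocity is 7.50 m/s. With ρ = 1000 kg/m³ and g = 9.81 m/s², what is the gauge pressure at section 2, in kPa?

P₂ ≈ 744 kPa

Pressure head at 1: ψ₁ = P₁/(ρg) = 643×1000 / (1000 × 9.81) = 65.55 m.
Velocity heads: v₁²/2g = 2.36²/19.62 = 0.284 m; v₂²/2g = 7.50²/19.62 = 2.867 m.
Total head H = z₁ + ψ₁ + v₁²/2g = 36.54 + 65.55 + 0.284 = 102.37 m.
ψ₂ = H − z₂ − v₂²/2g = 102.37 − 23.62 − 2.867 = 75.88 m.
P₂ = ρgψ₂ = 1000 × 9.81 × 75.88 ≈ 744 kPa.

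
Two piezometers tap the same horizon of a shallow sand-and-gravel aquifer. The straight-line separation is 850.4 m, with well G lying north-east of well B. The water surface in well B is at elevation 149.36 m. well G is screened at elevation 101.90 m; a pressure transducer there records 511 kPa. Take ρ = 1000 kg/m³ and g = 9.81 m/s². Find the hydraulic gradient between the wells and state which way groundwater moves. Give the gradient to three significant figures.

i ≈ 0.00544; groundwater flows toward the south-west

Total head at well B: h = 149.36 m (water level in the piezometer is the total head).
Pressure head at well G: ψ = P/(ρg) = 511×1000 / (1000 × 9.81) = 52.09 m.
Total head at well G: h = z + ψ = 101.90 + 52.09 = 153.99 m.
Head difference: h(well B) − h(well G) = 149.36 − 153.99 = -4.63 m.
Hydraulic gradient: i = |Δh| / L = 4.63 / 850.4 = 0.00544.
Flow is from higher to lower head: from well G toward well B, i.e. toward the south-west.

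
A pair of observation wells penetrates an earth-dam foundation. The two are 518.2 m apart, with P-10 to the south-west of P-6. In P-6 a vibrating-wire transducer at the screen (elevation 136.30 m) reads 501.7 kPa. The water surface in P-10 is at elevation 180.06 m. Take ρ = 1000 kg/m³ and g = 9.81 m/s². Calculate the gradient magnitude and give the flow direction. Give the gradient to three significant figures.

i ≈ 0.0142; groundwater flows toward the south-west

Pressure head at P-6: ψ = P/(ρg) = 501.7×1000 / (1000 × 9.81) = 51.14 m.
Total head at P-6: h = z + ψ = 136.30 + 51.14 = 187.44 m.
Total head at P-10: h = 180.06 m (water level in the piezometer is the total head).
Head difference: h(P-6) − h(P-10) = 187.44 − 180.06 = 7.38 m.
Hydraulic gradient: i = |Δh| / L = 7.38 / 518.2 = 0.0142.
Flow is from higher to lower head: from P-6 toward P-10, i.e. toward the south-west.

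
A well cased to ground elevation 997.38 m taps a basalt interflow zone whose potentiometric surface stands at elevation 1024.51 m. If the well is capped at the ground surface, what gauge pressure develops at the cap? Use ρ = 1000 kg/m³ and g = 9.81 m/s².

P ≈ 266 kPa

Head above the cap: Δh = 1024.51 − 997.38 = 27.13 m.
P = ρgΔh = 1000 × 9.81 × 27.13 = 266145 Pa ≈ 266 kPa.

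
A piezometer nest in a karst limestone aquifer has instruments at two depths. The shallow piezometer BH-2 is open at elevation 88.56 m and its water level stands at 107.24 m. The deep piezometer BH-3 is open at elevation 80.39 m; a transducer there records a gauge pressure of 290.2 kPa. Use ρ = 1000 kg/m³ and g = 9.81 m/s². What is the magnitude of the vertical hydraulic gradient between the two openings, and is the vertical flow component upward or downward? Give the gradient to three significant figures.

|i_v| ≈ 0.334; vertical flow is upward

Total head at BH-2: h = 107.24 m (water level in the standpipe).
Pressure head at BH-3: ψ = P/(ρg) = 290.2×1000 / (1000 × 9.81) = 29.58 m.
Total head at BH-3: h = z + ψ = 80.39 + 29.58 = 109.97 m.
Δh = h(BH-2) − h(BH-3) = 107.24 − 109.97 = -2.73 m.
Vertical separation Δz = 88.56 − 80.39 = 8.17 m.
|i_v| = |Δh| / Δz = 2.73 / 8.17 = 0.334.
Head is higher in the deep piezometer, so vertical flow is upward (discharge condition).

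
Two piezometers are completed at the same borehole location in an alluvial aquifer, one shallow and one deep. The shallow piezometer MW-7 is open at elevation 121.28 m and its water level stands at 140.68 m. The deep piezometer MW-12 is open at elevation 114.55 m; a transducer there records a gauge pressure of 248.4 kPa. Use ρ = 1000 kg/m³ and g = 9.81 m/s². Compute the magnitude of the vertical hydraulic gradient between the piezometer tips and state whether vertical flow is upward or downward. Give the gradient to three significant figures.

Total head at MW-7: h = 140.68 m (water level in the standpipe).
Pressure head at MW-12: ψ = P/(ρg) = 248.4×1000 / (1000 × 9.81) = 25.32 m.
Total head at MW-12: h = z + ψ = 114.55 + 25.32 = 139.87 m.
Δh = h(MW-7) − h(MW-12) = 140.68 − 139.87 = 0.81 m.
Vertical separation Δz = 121.28 − 114.55 = 6.73 m.
|i_v| = |Δh| / Δz = 0.81 / 6.73 = 0.120.
Head is higher in the shallow piezometer, so vertical flow is downward (recharge condition).

|i_v| ≈ 0.120; vertical flow is downward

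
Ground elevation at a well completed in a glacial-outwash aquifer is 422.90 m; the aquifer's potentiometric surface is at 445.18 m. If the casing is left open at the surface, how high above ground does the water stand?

≈ 22.28 m above ground

Water rises to the potentiometric surface, so the rise above ground = 445.18 − 422.90 = 22.28 m.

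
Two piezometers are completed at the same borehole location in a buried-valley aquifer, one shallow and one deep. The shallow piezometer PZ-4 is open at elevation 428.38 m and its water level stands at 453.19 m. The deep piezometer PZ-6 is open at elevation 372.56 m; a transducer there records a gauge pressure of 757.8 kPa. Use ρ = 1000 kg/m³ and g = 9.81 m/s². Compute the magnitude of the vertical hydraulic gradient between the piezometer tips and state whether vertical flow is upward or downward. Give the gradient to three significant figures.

|i_v| ≈ 0.0606; vertical flow is downward

Total head at PZ-4: h = 453.19 m (water level in the standpipe).
Pressure head at PZ-6: ψ = P/(ρg) = 757.8×1000 / (1000 × 9.81) = 77.25 m.
Total head at PZ-6: h = z + ψ = 372.56 + 77.25 = 449.81 m.
Δh = h(PZ-4) − h(PZ-6) = 453.19 − 449.81 = 3.38 m.
Vertical separation Δz = 428.38 − 372.56 = 55.82 m.
|i_v| = |Δh| / Δz = 3.38 / 55.82 = 0.0606.
Head is higher in the shallow piezometer, so vertical flow is downward (recharge condition).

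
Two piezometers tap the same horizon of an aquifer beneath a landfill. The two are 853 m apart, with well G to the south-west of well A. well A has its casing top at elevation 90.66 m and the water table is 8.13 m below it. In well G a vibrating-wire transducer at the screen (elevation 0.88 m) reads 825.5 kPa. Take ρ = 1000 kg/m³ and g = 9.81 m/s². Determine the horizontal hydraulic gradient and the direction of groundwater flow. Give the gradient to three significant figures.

i ≈ 0.00293; groundwater flows toward the north-east

Total head at well A: h = 90.66 − 8.13 = 82.53 m.
Pressure head at well G: ψ = P/(ρg) = 825.5×1000 / (1000 × 9.81) = 84.15 m.
Total head at well G: h = z + ψ = 0.88 + 84.15 = 85.03 m.
Head difference: h(well A) − h(well G) = 82.53 − 85.03 = -2.50 m.
Hydraulic gradient: i = |Δh| / L = 2.50 / 853 = 0.00293.
Flow is from higher to lower head: from well G toward well A, i.e. toward the north-east.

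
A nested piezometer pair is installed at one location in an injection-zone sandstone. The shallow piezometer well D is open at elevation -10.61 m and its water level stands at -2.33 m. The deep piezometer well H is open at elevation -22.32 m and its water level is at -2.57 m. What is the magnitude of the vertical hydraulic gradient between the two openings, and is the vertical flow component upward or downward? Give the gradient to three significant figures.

Total head at well D: h = -2.33 m (water level in the standpipe).
Total head at well H: h = -2.57 m.
Δh = h(well D) − h(well H) = -2.33 − (-2.57) = 0.24 m.
Vertical separation Δz = -10.61 − (-22.32) = 11.71 m.
|i_v| = |Δh| / Δz = 0.24 / 11.71 = 0.0205.
Head is higher in the shallow piezometer, so vertical flow is downward (recharge condition).

|i_v| ≈ 0.0205; vertical flow is downward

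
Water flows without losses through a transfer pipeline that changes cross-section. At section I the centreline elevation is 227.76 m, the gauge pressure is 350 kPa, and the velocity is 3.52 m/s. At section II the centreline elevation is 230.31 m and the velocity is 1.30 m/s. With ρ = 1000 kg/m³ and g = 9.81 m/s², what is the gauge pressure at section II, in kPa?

P₂ ≈ 330 kPa

Pressure head at I: ψ₁ = P₁/(ρg) = 350×1000 / (1000 × 9.81) = 35.68 m.
Velocity heads: v₁²/2g = 3.52²/19.62 = 0.632 m; v₂²/2g = 1.30²/19.62 = 0.086 m.
Total head H = z₁ + ψ₁ + v₁²/2g = 227.76 + 35.68 + 0.632 = 264.07 m.
ψ₂ = H − z₂ − v₂²/2g = 264.07 − 230.31 − 0.086 = 33.67 m.
P₂ = ρgψ₂ = 1000 × 9.81 × 33.67 ≈ 330 kPa.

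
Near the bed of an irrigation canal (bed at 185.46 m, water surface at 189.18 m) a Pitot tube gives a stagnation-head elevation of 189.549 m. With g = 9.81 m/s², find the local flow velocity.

Near the bed, under hydrostatic conditions, the piezometric head (z + ψ) equals the free-surface elevation, 189.18 m.
Velocity head = total − piezometric = 189.549 − 189.18 = 0.369 m.
v = √(2g·h_v) = √(2 × 9.81 × 0.369) = 2.69 m/s.

v ≈ 2.69 m/s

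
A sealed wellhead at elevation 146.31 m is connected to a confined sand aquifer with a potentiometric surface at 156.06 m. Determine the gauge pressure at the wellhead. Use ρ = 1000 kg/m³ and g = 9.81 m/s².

P ≈ 95.6 kPa

Head above the cap: Δh = 156.06 − 146.31 = 9.75 m.
P = ρgΔh = 1000 × 9.81 × 9.75 = 95648 Pa ≈ 95.6 kPa.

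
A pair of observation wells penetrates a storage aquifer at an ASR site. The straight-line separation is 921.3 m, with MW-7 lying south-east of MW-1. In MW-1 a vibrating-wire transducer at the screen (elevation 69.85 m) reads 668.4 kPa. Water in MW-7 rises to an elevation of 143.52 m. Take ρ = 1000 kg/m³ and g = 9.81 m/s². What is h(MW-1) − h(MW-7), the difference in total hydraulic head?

Pressure head at MW-1: ψ = P/(ρg) = 668.4×1000 / (1000 × 9.81) = 68.13 m.
Total head at MW-1: h = z + ψ = 69.85 + 68.13 = 137.98 m.
Total head at MW-7: h = 143.52 m (water level in the piezometer is the total head).
Head difference: h(MW-1) − h(MW-7) = 137.98 − 143.52 = -5.54 m.

Δh ≈ -5.54 m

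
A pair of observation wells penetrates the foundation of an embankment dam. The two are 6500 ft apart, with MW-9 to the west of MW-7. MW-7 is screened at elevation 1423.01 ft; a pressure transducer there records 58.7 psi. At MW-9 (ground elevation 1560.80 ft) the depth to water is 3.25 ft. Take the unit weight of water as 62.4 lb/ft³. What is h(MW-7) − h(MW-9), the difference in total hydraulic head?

Pressure head at MW-7: ψ = 144·P/γ = 144 × 58.7 / 62.4 = 135.46 ft.
Total head at MW-7: h = z + ψ = 1423.01 + 135.46 = 1558.47 ft.
Total head at MW-9: h = 1560.80 − 3.25 = 1557.55 ft.
Head difference: h(MW-7) − h(MW-9) = 1558.47 − 1557.55 = 0.92 ft.

Δh ≈ 0.92 ft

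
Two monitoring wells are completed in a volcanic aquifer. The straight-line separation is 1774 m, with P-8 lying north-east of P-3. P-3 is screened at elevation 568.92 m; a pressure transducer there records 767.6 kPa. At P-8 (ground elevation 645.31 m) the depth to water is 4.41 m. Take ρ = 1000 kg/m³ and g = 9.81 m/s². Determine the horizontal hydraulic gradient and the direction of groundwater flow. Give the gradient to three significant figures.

i ≈ 0.00353; groundwater flows toward the north-east

Pressure head at P-3: ψ = P/(ρg) = 767.6×1000 / (1000 × 9.81) = 78.25 m.
Total head at P-3: h = z + ψ = 568.92 + 78.25 = 647.17 m.
Total head at P-8: h = 645.31 − 4.41 = 640.90 m.
Head difference: h(P-3) − h(P-8) = 647.17 − 640.90 = 6.27 m.
Hydraulic gradient: i = |Δh| / L = 6.27 / 1774 = 0.00353.
Flow is from higher to lower head: from P-3 toward P-8, i.e. toward the north-east.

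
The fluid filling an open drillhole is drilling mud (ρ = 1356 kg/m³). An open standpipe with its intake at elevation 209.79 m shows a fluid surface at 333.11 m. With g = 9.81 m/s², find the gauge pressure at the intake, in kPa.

Pressure head ψ = h − z = 333.11 − 209.79 = 123.32 m.
P = ρgψ = 1356 × 9.81 × 123.32 = 1640447 Pa ≈ 1640 kPa.

P ≈ 1640 kPa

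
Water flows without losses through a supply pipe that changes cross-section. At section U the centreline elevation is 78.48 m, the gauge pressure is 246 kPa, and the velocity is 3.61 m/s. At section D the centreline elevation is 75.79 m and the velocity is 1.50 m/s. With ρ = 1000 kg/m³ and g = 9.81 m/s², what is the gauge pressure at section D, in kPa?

P₂ ≈ 278 kPa

Pressure head at U: ψ₁ = P₁/(ρg) = 246×1000 / (1000 × 9.81) = 25.08 m.
Velocity heads: v₁²/2g = 3.61²/19.62 = 0.664 m; v₂²/2g = 1.50²/19.62 = 0.115 m.
Total head H = z₁ + ψ₁ + v₁²/2g = 78.48 + 25.08 + 0.664 = 104.22 m.
ψ₂ = H − z₂ − v₂²/2g = 104.22 − 75.79 − 0.115 = 28.31 m.
P₂ = ρgψ₂ = 1000 × 9.81 × 28.31 ≈ 278 kPa.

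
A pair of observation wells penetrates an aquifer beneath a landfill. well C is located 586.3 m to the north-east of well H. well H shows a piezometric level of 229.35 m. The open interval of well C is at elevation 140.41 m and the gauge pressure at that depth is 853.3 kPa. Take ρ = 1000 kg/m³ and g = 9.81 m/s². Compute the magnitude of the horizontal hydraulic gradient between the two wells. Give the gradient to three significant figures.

i ≈ 0.00334

Total head at well H: h = 229.35 m (water level in the piezometer is the total head).
Pressure head at well C: ψ = P/(ρg) = 853.3×1000 / (1000 × 9.81) = 86.98 m.
Total head at well C: h = z + ψ = 140.41 + 86.98 = 227.39 m.
Head difference: h(well H) − h(well C) = 229.35 − 227.39 = 1.96 m.
Hydraulic gradient: i = |Δh| / L = 1.96 / 586.3 = 0.00334.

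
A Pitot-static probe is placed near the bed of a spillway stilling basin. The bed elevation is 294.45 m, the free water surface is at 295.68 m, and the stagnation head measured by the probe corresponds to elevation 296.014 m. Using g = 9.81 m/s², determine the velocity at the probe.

Near the bed, under hydrostatic conditions, the piezometric head (z + ψ) equals the free-surface elevation, 295.68 m.
Velocity head = total − piezometric = 296.014 − 295.68 = 0.334 m.
v = √(2g·h_v) = √(2 × 9.81 × 0.334) = 2.56 m/s.

v ≈ 2.56 m/s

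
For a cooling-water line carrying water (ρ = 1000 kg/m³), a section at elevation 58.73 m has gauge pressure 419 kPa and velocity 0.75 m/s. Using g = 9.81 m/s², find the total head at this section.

Pressure head ψ = P/(ρg) = 419×1000 / (1000 × 9.81) = 42.71 m.
Velocity head = v²/(2g) = 0.75² / (2 × 9.81) = 0.029 m.
h = z + ψ + v²/(2g) = 58.73 + 42.71 + 0.029 = 101.47 m.

h ≈ 101.47 m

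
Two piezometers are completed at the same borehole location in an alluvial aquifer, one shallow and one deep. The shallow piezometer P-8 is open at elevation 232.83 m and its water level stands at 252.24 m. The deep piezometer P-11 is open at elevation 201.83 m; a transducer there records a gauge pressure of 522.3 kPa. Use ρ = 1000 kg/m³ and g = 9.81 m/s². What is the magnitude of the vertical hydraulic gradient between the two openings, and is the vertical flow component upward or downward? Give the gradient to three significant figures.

Total head at P-8: h = 252.24 m (water level in the standpipe).
Pressure head at P-11: ψ = P/(ρg) = 522.3×1000 / (1000 × 9.81) = 53.24 m.
Total head at P-11: h = z + ψ = 201.83 + 53.24 = 255.07 m.
Δh = h(P-8) − h(P-11) = 252.24 − 255.07 = -2.83 m.
Vertical separation Δz = 232.83 − 201.83 = 31.00 m.
|i_v| = |Δh| / Δz = 2.83 / 31.00 = 0.0913.
Head is higher in the deep piezometer, so vertical flow is upward (discharge condition).

|i_v| ≈ 0.0913; vertical flow is upward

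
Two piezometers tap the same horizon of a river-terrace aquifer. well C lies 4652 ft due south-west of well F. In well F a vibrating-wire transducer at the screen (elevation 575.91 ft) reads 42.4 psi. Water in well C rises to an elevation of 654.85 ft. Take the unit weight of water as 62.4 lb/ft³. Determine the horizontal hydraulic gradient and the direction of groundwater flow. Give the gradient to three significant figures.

Pressure head at well F: ψ = 144·P/γ = 144 × 42.4 / 62.4 = 97.85 ft.
Total head at well F: h = z + ψ = 575.91 + 97.85 = 673.76 ft.
Total head at well C: h = 654.85 ft (water level in the piezometer is the total head).
Head difference: h(well F) − h(well C) = 673.76 − 654.85 = 18.91 ft.
Hydraulic gradient: i = |Δh| / L = 18.91 / 4652 = 0.00406.
Flow is from higher to lower head: from well F toward well C, i.e. toward the south-west.

i ≈ 0.00406; groundwater flows toward the south-west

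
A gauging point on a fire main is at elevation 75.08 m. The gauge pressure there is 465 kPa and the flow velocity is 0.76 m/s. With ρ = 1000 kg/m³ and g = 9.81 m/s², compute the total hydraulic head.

Pressure head ψ = P/(ρg) = 465×1000 / (1000 × 9.81) = 47.40 m.
Velocity head = v²/(2g) = 0.76² / (2 × 9.81) = 0.029 m.
h = z + ψ + v²/(2g) = 75.08 + 47.40 + 0.029 = 122.51 m.

h ≈ 122.51 m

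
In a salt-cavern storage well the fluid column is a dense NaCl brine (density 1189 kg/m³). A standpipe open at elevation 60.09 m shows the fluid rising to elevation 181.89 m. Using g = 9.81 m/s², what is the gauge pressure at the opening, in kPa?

P ≈ 1420 kPa

Pressure head ψ = h − z = 181.89 − 60.09 = 121.80 m.
P = ρgψ = 1189 × 9.81 × 121.80 = 1420686 Pa ≈ 1420 kPa.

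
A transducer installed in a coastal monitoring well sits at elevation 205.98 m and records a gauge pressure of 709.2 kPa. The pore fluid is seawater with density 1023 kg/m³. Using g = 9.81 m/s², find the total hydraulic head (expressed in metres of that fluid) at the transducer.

ψ = P/(ρg) = 709.2×1000 / (1023 × 9.81) = 70.67 m.
h = z + ψ = 205.98 + 70.67 = 276.65 m.

h ≈ 276.65 m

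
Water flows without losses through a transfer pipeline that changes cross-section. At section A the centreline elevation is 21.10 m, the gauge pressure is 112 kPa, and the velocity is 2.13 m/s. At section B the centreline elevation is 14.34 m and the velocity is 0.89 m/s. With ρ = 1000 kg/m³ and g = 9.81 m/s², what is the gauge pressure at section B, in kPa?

Pressure head at A: ψ₁ = P₁/(ρg) = 112×1000 / (1000 × 9.81) = 11.42 m.
Velocity heads: v₁²/2g = 2.13²/19.62 = 0.231 m; v₂²/2g = 0.89²/19.62 = 0.040 m.
Total head H = z₁ + ψ₁ + v₁²/2g = 21.10 + 11.42 + 0.231 = 32.75 m.
ψ₂ = H − z₂ − v₂²/2g = 32.75 − 14.34 − 0.040 = 18.37 m.
P₂ = ρgψ₂ = 1000 × 9.81 × 18.37 ≈ 180 kPa.

P₂ ≈ 180 kPa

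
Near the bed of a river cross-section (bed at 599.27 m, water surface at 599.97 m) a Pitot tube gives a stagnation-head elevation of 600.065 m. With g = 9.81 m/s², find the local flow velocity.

Near the bed, under hydrostatic conditions, the piezometric head (z + ψ) equals the free-surface elevation, 599.97 m.
Velocity head = total − piezometric = 600.065 − 599.97 = 0.095 m.
v = √(2g·h_v) = √(2 × 9.81 × 0.095) = 1.37 m/s.

v ≈ 1.37 m/s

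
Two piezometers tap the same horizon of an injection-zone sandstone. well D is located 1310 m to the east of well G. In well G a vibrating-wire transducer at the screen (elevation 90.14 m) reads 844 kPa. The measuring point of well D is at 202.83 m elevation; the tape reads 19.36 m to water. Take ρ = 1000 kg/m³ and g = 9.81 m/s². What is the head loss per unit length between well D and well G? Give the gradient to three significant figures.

i ≈ 0.00557 m/m

Pressure head at well G: ψ = P/(ρg) = 844×1000 / (1000 × 9.81) = 86.03 m.
Total head at well G: h = z + ψ = 90.14 + 86.03 = 176.17 m.
Total head at well D: h = 202.83 − 19.36 = 183.47 m.
Head difference: h(well G) − h(well D) = 176.17 − 183.47 = -7.30 m.
Hydraulic gradient: i = |Δh| / L = 7.30 / 1310 = 0.00557.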